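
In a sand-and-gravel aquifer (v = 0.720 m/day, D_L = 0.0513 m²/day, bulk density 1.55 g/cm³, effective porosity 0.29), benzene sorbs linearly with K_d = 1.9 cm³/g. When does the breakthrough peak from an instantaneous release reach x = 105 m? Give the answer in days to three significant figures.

1630 days

Retardation factor R = 1 + ρ_b·K_d/n = 1 + 1.55 × 1.9/0.29 = 11.16.
Sorption retards both mechanisms: v_R = v/R = 0.06452 m/day, D_R = D/R = 0.004597 m²/day.
Peak time from v_R²t² + 2D_R t − x² = 0: t = (√(D_R² + v_R²x²) − D_R)/v_R².
√(D_R² + v_R²x²) = √(0.004597² + 0.06452² × 105²) = 6.775; v_R² = 0.004163.
t = (6.775 − 0.004597)/0.004163 = 1630 days.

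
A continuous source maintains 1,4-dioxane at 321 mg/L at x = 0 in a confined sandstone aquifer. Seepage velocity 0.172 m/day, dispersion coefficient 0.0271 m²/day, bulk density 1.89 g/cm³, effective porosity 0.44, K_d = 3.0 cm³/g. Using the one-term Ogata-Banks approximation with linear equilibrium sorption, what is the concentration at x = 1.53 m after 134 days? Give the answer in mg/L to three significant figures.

183 mg/L

Retardation factor R = 1 + ρ_b·K_d/n = 1 + 1.89 × 3.0/0.44 = 13.89.
Sorption retards both mechanisms: v_R = v/R = 0.01238 m/day, D_R = D/R = 0.001951 m²/day.
v_R·t = 0.01238 × 134 = 1.65892 m; 2√(D_R t) = 1.023 m; argument = (1.53 − 1.65892)/1.023 = -0.1260.
C = C₀ × ½·erfc(-0.1260) = 321 × 0.5707 = 183 mg/L.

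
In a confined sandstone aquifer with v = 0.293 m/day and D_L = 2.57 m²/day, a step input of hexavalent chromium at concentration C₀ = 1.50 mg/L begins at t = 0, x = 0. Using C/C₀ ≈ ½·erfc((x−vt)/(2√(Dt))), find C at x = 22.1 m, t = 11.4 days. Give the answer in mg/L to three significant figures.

For a continuous step input, C/C₀ ≈ ½·erfc((x−vt)/(2√(Dt))).
vt = 0.293 × 11.4 = 3.3402 m and 2√(Dt) = 2√(2.57 × 11.4) = 10.83 m.
Argument (x−vt)/(2√(Dt)) = (22.1 − 3.3402)/10.83 = 1.732; ½·erfc(1.732) = 0.007154.
C = 1.50 × 0.007154 = 0.0107 mg/L.

0.0107 mg/L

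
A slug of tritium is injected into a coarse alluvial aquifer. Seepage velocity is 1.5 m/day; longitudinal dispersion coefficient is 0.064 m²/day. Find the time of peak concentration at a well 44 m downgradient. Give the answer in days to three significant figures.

For the 1D instantaneous-source solution, setting ∂C/∂t = 0 at fixed x gives v²t² + 2Dt − x² = 0, so t = (√(D² + v²x²) − D)/v².
√(D² + v²x²) = √(0.064² + 1.5² × 44²) = 66.00; v² = 2.25.
t = (66.00 − 0.064)/2.25 = 29.3 days (vs. the pure-advection estimate x/v = 29.3 d).

29.3 days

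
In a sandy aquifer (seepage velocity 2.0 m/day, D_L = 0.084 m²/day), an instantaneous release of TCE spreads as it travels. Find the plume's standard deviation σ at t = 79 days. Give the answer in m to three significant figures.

3.64 m

Dispersive spreading gives a Gaussian with σ² = 2Dt; advection only shifts the center.
σ = √(2 × 0.084 × 79) = 3.64 m.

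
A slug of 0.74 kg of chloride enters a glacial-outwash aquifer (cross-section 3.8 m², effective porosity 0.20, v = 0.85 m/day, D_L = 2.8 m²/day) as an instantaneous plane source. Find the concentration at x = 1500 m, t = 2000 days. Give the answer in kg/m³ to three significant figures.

0.000615 kg/m³

For an instantaneous plane source, C(x,t) = M/(n_e·A·√(4πDt)) · exp(−(x−vt)²/(4Dt)), with n_e·A the pore (flow) area.
Plume center vt = 0.85 × 2000 = 1700 m, so the well at 1500 m is 200 m upgradient of the peak.
√(4πDt) = 265.3 m, giving peak height M/(n_e·A·√(4πDt)) = 0.74/(0.20 × 3.8 × 265.3) = 0.003670 kg/m³.
(x−vt)²/(4Dt) = (-200)²/(4 × 2.8 × 2000) = 1.786; exp(−1.786) = 0.1676.
C = 0.003670 × 0.1676 = 0.000615 kg/m³.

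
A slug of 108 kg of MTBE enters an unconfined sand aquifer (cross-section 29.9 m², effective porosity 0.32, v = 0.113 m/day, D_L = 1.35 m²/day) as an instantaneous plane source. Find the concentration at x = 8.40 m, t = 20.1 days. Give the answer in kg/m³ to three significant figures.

0.432 kg/m³

For an instantaneous plane source, C(x,t) = M/(n_e·A·√(4πDt)) · exp(−(x−vt)²/(4Dt)), with n_e·A the pore (flow) area.
Plume center vt = 0.113 × 20.1 = 2.2713 m, so the well at 8.40 m is 6.1287 m downgradient of the peak.
√(4πDt) = 18.47 m, giving peak height M/(n_e·A·√(4πDt)) = 108/(0.32 × 29.9 × 18.47) = 0.6111 kg/m³.
(x−vt)²/(4Dt) = (6.1287)²/(4 × 1.35 × 20.1) = 0.3461; exp(−0.3461) = 0.7074.
C = 0.6111 × 0.7074 = 0.432 kg/m³.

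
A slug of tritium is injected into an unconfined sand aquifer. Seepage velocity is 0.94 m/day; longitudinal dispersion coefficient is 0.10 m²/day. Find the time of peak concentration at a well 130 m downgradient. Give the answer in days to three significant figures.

For the 1D instantaneous-source solution, setting ∂C/∂t = 0 at fixed x gives v²t² + 2Dt − x² = 0, so t = (√(D² + v²x²) − D)/v².
√(D² + v²x²) = √(0.10² + 0.94² × 130²) = 122.2; v² = 0.8836.
t = (122.2 − 0.10)/0.8836 = 138 days (vs. the pure-advection estimate x/v = 138 d).

138 days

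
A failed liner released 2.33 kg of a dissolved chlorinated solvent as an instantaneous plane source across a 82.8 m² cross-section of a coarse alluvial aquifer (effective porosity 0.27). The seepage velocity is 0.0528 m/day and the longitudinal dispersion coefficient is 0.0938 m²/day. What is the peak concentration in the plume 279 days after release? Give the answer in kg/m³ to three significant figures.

The peak of an instantaneous 1D plume sits at x = vt; there the Gaussian factor is 1 and C_max = M/(n_e·A·√(4πDt)), where n_e·A is the pore area the mass is dissolved in.
√(4πDt) = √(4π × 0.0938 × 279) = 18.13 m, so C_max = 2.33/(0.27 × 82.8 × 18.13) = 0.00575 kg/m³.

0.00575 kg/m³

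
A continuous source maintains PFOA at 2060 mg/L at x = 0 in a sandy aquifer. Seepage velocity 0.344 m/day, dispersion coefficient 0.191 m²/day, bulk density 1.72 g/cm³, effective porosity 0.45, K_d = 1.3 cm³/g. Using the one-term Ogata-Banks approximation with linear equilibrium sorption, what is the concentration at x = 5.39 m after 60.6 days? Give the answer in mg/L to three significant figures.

Retardation factor R = 1 + ρ_b·K_d/n = 1 + 1.72 × 1.3/0.45 = 5.969.
Sorption retards both mechanisms: v_R = v/R = 0.05763 m/day, D_R = D/R = 0.03200 m²/day.
v_R·t = 0.05763 × 60.6 = 3.492378 m; 2√(D_R t) = 2.785 m; argument = (5.39 − 3.492378)/2.785 = 0.6814.
C = C₀ × ½·erfc(0.6814) = 2060 × 0.1676 = 345 mg/L.

345 mg/L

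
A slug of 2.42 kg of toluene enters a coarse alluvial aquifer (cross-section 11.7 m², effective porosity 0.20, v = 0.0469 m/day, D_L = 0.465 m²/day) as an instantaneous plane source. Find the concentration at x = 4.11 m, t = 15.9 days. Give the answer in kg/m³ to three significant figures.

0.0732 kg/m³

For an instantaneous plane source, C(x,t) = M/(n_e·A·√(4πDt)) · exp(−(x−vt)²/(4Dt)), with n_e·A the pore (flow) area.
Plume center vt = 0.0469 × 15.9 = 0.74571 m, so the well at 4.11 m is 3.36429 m downgradient of the peak.
√(4πDt) = 9.639 m, giving peak height M/(n_e·A·√(4πDt)) = 2.42/(0.20 × 11.7 × 9.639) = 0.1073 kg/m³.
(x−vt)²/(4Dt) = (3.36429)²/(4 × 0.465 × 15.9) = 0.3827; exp(−0.3827) = 0.6820.
C = 0.1073 × 0.6820 = 0.0732 kg/m³.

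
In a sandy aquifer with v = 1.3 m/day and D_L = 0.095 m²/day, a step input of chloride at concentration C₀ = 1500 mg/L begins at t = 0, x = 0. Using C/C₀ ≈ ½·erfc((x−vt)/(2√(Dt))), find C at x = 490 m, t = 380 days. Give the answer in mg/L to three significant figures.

For a continuous step input, C/C₀ ≈ ½·erfc((x−vt)/(2√(Dt))).
vt = 1.3 × 380 = 494 m and 2√(Dt) = 2√(0.095 × 380) = 12.02 m.
Argument (x−vt)/(2√(Dt)) = (490 − 494)/12.02 = -0.3328; ½·erfc(-0.3328) = 0.6811.
C = 1500 × 0.6811 = 1020 mg/L.

1020 mg/L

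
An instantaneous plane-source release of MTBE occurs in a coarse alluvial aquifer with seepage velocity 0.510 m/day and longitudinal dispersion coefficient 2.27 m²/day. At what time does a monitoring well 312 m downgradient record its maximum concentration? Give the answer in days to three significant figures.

603 days

For the 1D instantaneous-source solution, setting ∂C/∂t = 0 at fixed x gives v²t² + 2Dt − x² = 0, so t = (√(D² + v²x²) − D)/v².
√(D² + v²x²) = √(2.27² + 0.510² × 312²) = 159.1; v² = 0.2601.
t = (159.1 − 2.27)/0.2601 = 603 days (vs. the pure-advection estimate x/v = 612 d).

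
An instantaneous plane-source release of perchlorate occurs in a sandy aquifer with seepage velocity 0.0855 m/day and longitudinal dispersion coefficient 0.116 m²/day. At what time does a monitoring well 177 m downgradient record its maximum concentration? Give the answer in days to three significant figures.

2050 days

For the 1D instantaneous-source solution, setting ∂C/∂t = 0 at fixed x gives v²t² + 2Dt − x² = 0, so t = (√(D² + v²x²) − D)/v².
√(D² + v²x²) = √(0.116² + 0.0855² × 177²) = 15.13; v² = 0.00731025.
t = (15.13 − 0.116)/0.00731025 = 2050 days (vs. the pure-advection estimate x/v = 2070 d).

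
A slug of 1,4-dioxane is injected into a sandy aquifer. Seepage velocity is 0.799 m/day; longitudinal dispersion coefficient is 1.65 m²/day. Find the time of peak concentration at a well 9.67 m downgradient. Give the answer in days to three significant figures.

9.79 days

For the 1D instantaneous-source solution, setting ∂C/∂t = 0 at fixed x gives v²t² + 2Dt − x² = 0, so t = (√(D² + v²x²) − D)/v².
√(D² + v²x²) = √(1.65² + 0.799² × 9.67²) = 7.901; v² = 0.638401.
t = (7.901 − 1.65)/0.638401 = 9.79 days (vs. the pure-advection estimate x/v = 12.1 d).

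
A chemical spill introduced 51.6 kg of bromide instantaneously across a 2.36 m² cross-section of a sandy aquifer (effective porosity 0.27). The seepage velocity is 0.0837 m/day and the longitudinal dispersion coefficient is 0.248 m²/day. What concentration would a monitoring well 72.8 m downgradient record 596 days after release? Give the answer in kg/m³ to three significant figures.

For an instantaneous plane source, C(x,t) = M/(n_e·A·√(4πDt)) · exp(−(x−vt)²/(4Dt)), with n_e·A the pore (flow) area.
Plume center vt = 0.0837 × 596 = 49.8852 m, so the well at 72.8 m is 22.9148 m downgradient of the peak.
√(4πDt) = 43.10 m, giving peak height M/(n_e·A·√(4πDt)) = 51.6/(0.27 × 2.36 × 43.10) = 1.879 kg/m³.
(x−vt)²/(4Dt) = (22.9148)²/(4 × 0.248 × 596) = 0.8881; exp(−0.8881) = 0.4114.
C = 1.879 × 0.4114 = 0.773 kg/m³.

0.773 kg/m³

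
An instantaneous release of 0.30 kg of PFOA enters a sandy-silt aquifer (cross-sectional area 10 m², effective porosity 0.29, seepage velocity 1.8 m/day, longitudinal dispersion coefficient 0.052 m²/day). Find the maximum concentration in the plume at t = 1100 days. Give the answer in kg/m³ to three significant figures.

The peak of an instantaneous 1D plume sits at x = vt; there the Gaussian factor is 1 and C_max = M/(n_e·A·√(4πDt)), where n_e·A is the pore area the mass is dissolved in.
√(4πDt) = √(4π × 0.052 × 1100) = 26.81 m, so C_max = 0.30/(0.29 × 10 × 26.81) = 0.00386 kg/m³.

0.00386 kg/m³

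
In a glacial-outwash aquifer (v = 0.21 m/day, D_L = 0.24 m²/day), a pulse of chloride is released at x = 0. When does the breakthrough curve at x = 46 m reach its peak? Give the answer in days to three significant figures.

214 days

For the 1D instantaneous-source solution, setting ∂C/∂t = 0 at fixed x gives v²t² + 2Dt − x² = 0, so t = (√(D² + v²x²) − D)/v².
√(D² + v²x²) = √(0.24² + 0.21² × 46²) = 9.663; v² = 0.0441.
t = (9.663 − 0.24)/0.0441 = 214 days (vs. the pure-advection estimate x/v = 219 d).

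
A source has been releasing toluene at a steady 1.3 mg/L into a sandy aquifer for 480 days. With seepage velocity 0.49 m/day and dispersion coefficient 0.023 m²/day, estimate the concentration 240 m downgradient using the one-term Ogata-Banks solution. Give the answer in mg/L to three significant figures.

For a continuous step input, C/C₀ ≈ ½·erfc((x−vt)/(2√(Dt))).
vt = 0.49 × 480 = 235.2 m and 2√(Dt) = 2√(0.023 × 480) = 6.645 m.
Argument (x−vt)/(2√(Dt)) = (240 − 235.2)/6.645 = 0.7223; ½·erfc(0.7223) = 0.1535.
C = 1.3 × 0.1535 = 0.200 mg/L.

0.200 mg/L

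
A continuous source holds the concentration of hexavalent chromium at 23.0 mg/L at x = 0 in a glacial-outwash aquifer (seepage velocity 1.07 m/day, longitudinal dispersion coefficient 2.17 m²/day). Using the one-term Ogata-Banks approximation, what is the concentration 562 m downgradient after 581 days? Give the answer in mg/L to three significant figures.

For a continuous step input, C/C₀ ≈ ½·erfc((x−vt)/(2√(Dt))).
vt = 1.07 × 581 = 621.67 m and 2√(Dt) = 2√(2.17 × 581) = 71.01 m.
Argument (x−vt)/(2√(Dt)) = (562 − 621.67)/71.01 = -0.8403; ½·erfc(-0.8403) = 0.8827.
C = 23.0 × 0.8827 = 20.3 mg/L.

20.3 mg/L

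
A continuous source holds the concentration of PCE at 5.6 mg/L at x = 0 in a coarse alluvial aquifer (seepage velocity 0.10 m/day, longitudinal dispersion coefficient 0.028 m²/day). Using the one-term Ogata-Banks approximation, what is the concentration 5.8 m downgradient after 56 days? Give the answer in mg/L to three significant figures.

2.55 mg/L

For a continuous step input, C/C₀ ≈ ½·erfc((x−vt)/(2√(Dt))).
vt = 0.10 × 56 = 5.6 m and 2√(Dt) = 2√(0.028 × 56) = 2.504 m.
Argument (x−vt)/(2√(Dt)) = (5.8 − 5.6)/2.504 = 0.07987; ½·erfc(0.07987) = 0.4550.
C = 5.6 × 0.4550 = 2.55 mg/L.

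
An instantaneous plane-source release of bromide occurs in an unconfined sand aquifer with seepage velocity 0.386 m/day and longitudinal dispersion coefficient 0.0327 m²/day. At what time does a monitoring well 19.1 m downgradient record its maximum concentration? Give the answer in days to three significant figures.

For the 1D instantaneous-source solution, setting ∂C/∂t = 0 at fixed x gives v²t² + 2Dt − x² = 0, so t = (√(D² + v²x²) − D)/v².
√(D² + v²x²) = √(0.0327² + 0.386² × 19.1²) = 7.373; v² = 0.148996.
t = (7.373 − 0.0327)/0.148996 = 49.3 days (vs. the pure-advection estimate x/v = 49.5 d).

49.3 days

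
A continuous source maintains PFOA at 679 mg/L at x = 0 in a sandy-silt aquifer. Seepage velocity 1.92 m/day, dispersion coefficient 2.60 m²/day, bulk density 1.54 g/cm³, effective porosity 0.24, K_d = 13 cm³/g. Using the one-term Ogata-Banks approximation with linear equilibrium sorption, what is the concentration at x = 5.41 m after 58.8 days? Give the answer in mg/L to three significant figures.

Retardation factor R = 1 + ρ_b·K_d/n = 1 + 1.54 × 13/0.24 = 84.42.
Sorption retards both mechanisms: v_R = v/R = 0.02274 m/day, D_R = D/R = 0.03080 m²/day.
v_R·t = 0.02274 × 58.8 = 1.337112 m; 2√(D_R t) = 2.691 m; argument = (5.41 − 1.337112)/2.691 = 1.514.
C = C₀ × ½·erfc(1.514) = 679 × 0.01613 = 11.0 mg/L.

11.0 mg/L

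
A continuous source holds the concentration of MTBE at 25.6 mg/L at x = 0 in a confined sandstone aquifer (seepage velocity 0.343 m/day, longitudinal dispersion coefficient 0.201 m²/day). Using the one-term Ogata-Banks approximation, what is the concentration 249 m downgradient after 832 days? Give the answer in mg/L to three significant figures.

25.0 mg/L

For a continuous step input, C/C₀ ≈ ½·erfc((x−vt)/(2√(Dt))).
vt = 0.343 × 832 = 285.376 m and 2√(Dt) = 2√(0.201 × 832) = 25.86 m.
Argument (x−vt)/(2√(Dt)) = (249 − 285.376)/25.86 = -1.407; ½·erfc(-1.407) = 0.9767.
C = 25.6 × 0.9767 = 25.0 mg/L.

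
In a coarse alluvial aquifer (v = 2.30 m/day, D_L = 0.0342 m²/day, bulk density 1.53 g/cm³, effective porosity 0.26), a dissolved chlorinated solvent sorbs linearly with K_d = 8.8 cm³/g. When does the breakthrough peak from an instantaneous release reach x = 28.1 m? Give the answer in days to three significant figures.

Retardation factor R = 1 + ρ_b·K_d/n = 1 + 1.53 × 8.8/0.26 = 52.78.
Sorption retards both mechanisms: v_R = v/R = 0.04358 m/day, D_R = D/R = 0.0006480 m²/day.
Peak time from v_R²t² + 2D_R t − x² = 0: t = (√(D_R² + v_R²x²) − D_R)/v_R².
√(D_R² + v_R²x²) = √(0.0006480² + 0.04358² × 28.1²) = 1.225; v_R² = 0.001899.
t = (1.225 − 0.0006480)/0.001899 = 645 days.

645 days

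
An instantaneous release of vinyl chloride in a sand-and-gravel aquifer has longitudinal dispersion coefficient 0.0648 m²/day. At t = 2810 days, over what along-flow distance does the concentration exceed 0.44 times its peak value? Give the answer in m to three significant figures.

The plume is Gaussian with σ = √(2Dt) = √(2 × 0.0648 × 2810) = 19.08 m.
C/C_peak = exp(−Δx²/(2σ²)) = 0.44 ⇒ Δx = σ·√(−2 ln 0.44) = 19.08 × 1.281 = 24.44 m.
Width = 2Δx = 48.9 m.

48.9 m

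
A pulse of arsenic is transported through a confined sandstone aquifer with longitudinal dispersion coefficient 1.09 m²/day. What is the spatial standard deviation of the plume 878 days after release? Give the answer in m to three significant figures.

Dispersive spreading gives a Gaussian with σ² = 2Dt; advection only shifts the center.
σ = √(2 × 1.09 × 878) = 43.7 m.

43.7 m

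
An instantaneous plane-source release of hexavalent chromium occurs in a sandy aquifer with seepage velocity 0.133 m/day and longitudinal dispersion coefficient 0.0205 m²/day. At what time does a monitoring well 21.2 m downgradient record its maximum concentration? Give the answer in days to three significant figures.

For the 1D instantaneous-source solution, setting ∂C/∂t = 0 at fixed x gives v²t² + 2Dt − x² = 0, so t = (√(D² + v²x²) − D)/v².
√(D² + v²x²) = √(0.0205² + 0.133² × 21.2²) = 2.820; v² = 0.017689.
t = (2.820 − 0.0205)/0.017689 = 158 days (vs. the pure-advection estimate x/v = 159 d).

158 days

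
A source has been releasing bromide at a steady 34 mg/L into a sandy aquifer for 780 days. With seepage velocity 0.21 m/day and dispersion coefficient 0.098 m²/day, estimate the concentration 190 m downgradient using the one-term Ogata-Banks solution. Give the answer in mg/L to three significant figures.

For a continuous step input, C/C₀ ≈ ½·erfc((x−vt)/(2√(Dt))).
vt = 0.21 × 780 = 163.8 m and 2√(Dt) = 2√(0.098 × 780) = 17.49 m.
Argument (x−vt)/(2√(Dt)) = (190 − 163.8)/17.49 = 1.498; ½·erfc(1.498) = 0.01707.
C = 34 × 0.01707 = 0.580 mg/L.

0.580 mg/L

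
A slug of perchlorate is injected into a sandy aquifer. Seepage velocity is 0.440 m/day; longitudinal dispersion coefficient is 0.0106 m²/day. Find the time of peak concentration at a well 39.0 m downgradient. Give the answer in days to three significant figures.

For the 1D instantaneous-source solution, setting ∂C/∂t = 0 at fixed x gives v²t² + 2Dt − x² = 0, so t = (√(D² + v²x²) − D)/v².
√(D² + v²x²) = √(0.0106² + 0.440² × 39.0²) = 17.16; v² = 0.1936.
t = (17.16 − 0.0106)/0.1936 = 88.6 days (vs. the pure-advection estimate x/v = 88.6 d).

88.6 days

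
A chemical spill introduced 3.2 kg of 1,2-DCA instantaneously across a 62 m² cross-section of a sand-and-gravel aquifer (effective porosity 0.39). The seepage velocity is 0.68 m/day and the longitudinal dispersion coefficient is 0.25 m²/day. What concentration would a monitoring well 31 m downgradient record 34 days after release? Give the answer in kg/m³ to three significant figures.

For an instantaneous plane source, C(x,t) = M/(n_e·A·√(4πDt)) · exp(−(x−vt)²/(4Dt)), with n_e·A the pore (flow) area.
Plume center vt = 0.68 × 34 = 23.12 m, so the well at 31 m is 7.88 m downgradient of the peak.
√(4πDt) = 10.34 m, giving peak height M/(n_e·A·√(4πDt)) = 3.2/(0.39 × 62 × 10.34) = 0.01280 kg/m³.
(x−vt)²/(4Dt) = (7.88)²/(4 × 0.25 × 34) = 1.826; exp(−1.826) = 0.1611.
C = 0.01280 × 0.1611 = 0.00206 kg/m³.

0.00206 kg/m³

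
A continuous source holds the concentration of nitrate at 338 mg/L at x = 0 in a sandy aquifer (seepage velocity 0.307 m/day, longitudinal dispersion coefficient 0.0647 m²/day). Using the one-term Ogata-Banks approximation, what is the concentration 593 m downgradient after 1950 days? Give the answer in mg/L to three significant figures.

For a continuous step input, C/C₀ ≈ ½·erfc((x−vt)/(2√(Dt))).
vt = 0.307 × 1950 = 598.65 m and 2√(Dt) = 2√(0.0647 × 1950) = 22.46 m.
Argument (x−vt)/(2√(Dt)) = (593 − 598.65)/22.46 = -0.2516; ½·erfc(-0.2516) = 0.6390.
C = 338 × 0.6390 = 216 mg/L.

216 mg/L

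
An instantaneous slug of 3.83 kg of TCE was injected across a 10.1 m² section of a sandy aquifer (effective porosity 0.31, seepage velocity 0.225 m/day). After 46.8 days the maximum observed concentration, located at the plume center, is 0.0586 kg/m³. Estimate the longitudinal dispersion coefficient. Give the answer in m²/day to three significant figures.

0.741 m²/day

At the plume center C_max = M/(n_e·A·√(4πDt)), so D = M²/(4πt·(n_e·A·C_max)²).
n_e·A·C_max = 0.31 × 10.1 × 0.0586 = 0.1835 kg/m.
D = 3.83²/(4π × 46.8 × 0.1835²) = 0.741 m²/day.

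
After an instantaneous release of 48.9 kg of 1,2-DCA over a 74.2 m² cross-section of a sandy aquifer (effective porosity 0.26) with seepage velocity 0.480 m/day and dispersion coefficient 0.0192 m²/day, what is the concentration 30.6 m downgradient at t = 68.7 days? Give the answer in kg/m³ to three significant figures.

For an instantaneous plane source, C(x,t) = M/(n_e·A·√(4πDt)) · exp(−(x−vt)²/(4Dt)), with n_e·A the pore (flow) area.
Plume center vt = 0.480 × 68.7 = 32.976 m, so the well at 30.6 m is 2.376 m upgradient of the peak.
√(4πDt) = 4.071 m, giving peak height M/(n_e·A·√(4πDt)) = 48.9/(0.26 × 74.2 × 4.071) = 0.6226 kg/m³.
(x−vt)²/(4Dt) = (-2.376)²/(4 × 0.0192 × 68.7) = 1.070; exp(−1.070) = 0.3430.
C = 0.6226 × 0.3430 = 0.214 kg/m³.

0.214 kg/m³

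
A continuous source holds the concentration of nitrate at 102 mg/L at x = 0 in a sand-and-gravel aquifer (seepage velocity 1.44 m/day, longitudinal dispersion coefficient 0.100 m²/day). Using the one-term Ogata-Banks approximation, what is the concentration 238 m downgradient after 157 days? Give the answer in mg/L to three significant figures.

For a continuous step input, C/C₀ ≈ ½·erfc((x−vt)/(2√(Dt))).
vt = 1.44 × 157 = 226.08 m and 2√(Dt) = 2√(0.100 × 157) = 7.925 m.
Argument (x−vt)/(2√(Dt)) = (238 − 226.08)/7.925 = 1.504; ½·erfc(1.504) = 0.01671.
C = 102 × 0.01671 = 1.70 mg/L.

1.70 mg/L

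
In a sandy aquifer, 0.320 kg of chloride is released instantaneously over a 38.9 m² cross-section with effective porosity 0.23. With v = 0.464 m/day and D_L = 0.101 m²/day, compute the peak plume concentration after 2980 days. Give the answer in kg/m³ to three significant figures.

0.000582 kg/m³

The peak of an instantaneous 1D plume sits at x = vt; there the Gaussian factor is 1 and C_max = M/(n_e·A·√(4πDt)), where n_e·A is the pore area the mass is dissolved in.
√(4πDt) = √(4π × 0.101 × 2980) = 61.50 m, so C_max = 0.320/(0.23 × 38.9 × 61.50) = 0.000582 kg/m³.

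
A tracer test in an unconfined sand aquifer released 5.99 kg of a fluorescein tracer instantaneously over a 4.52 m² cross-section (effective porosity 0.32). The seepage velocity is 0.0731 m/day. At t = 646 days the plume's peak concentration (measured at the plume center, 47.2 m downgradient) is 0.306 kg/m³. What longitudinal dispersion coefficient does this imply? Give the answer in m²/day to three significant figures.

0.0226 m²/day

At the plume center C_max = M/(n_e·A·√(4πDt)), so D = M²/(4πt·(n_e·A·C_max)²).
n_e·A·C_max = 0.32 × 4.52 × 0.306 = 0.4426 kg/m.
D = 5.99²/(4π × 646 × 0.4426²) = 0.0226 m²/day.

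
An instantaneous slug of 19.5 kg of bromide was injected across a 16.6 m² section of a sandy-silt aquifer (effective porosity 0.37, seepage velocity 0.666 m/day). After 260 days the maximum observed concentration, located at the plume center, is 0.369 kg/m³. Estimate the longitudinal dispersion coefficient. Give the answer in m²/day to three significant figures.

0.0227 m²/day

At the plume center C_max = M/(n_e·A·√(4πDt)), so D = M²/(4πt·(n_e·A·C_max)²).
n_e·A·C_max = 0.37 × 16.6 × 0.369 = 2.266 kg/m.
D = 19.5²/(4π × 260 × 2.266²) = 0.0227 m²/day.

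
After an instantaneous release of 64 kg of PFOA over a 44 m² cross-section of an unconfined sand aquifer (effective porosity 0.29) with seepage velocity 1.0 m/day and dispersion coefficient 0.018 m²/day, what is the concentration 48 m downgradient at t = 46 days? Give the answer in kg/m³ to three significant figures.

0.465 kg/m³

For an instantaneous plane source, C(x,t) = M/(n_e·A·√(4πDt)) · exp(−(x−vt)²/(4Dt)), with n_e·A the pore (flow) area.
Plume center vt = 1.0 × 46 = 46 m, so the well at 48 m is 2 m downgradient of the peak.
√(4πDt) = 3.226 m, giving peak height M/(n_e·A·√(4πDt)) = 64/(0.29 × 44 × 3.226) = 1.555 kg/m³.
(x−vt)²/(4Dt) = (2)²/(4 × 0.018 × 46) = 1.208; exp(−1.208) = 0.2988.
C = 1.555 × 0.2988 = 0.465 kg/m³.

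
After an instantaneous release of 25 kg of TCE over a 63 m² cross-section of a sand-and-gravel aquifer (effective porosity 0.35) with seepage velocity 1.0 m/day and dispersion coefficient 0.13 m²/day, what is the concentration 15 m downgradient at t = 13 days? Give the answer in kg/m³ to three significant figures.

For an instantaneous plane source, C(x,t) = M/(n_e·A·√(4πDt)) · exp(−(x−vt)²/(4Dt)), with n_e·A the pore (flow) area.
Plume center vt = 1.0 × 13 = 13 m, so the well at 15 m is 2 m downgradient of the peak.
√(4πDt) = 4.608 m, giving peak height M/(n_e·A·√(4πDt)) = 25/(0.35 × 63 × 4.608) = 0.2460 kg/m³.
(x−vt)²/(4Dt) = (2)²/(4 × 0.13 × 13) = 0.5917; exp(−0.5917) = 0.5534.
C = 0.2460 × 0.5534 = 0.136 kg/m³.

0.136 kg/m³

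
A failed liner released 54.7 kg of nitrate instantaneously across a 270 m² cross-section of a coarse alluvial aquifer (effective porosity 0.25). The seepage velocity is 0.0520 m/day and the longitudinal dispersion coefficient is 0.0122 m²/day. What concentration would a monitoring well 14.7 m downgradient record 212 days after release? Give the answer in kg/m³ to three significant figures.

0.0385 kg/m³

For an instantaneous plane source, C(x,t) = M/(n_e·A·√(4πDt)) · exp(−(x−vt)²/(4Dt)), with n_e·A the pore (flow) area.
Plume center vt = 0.0520 × 212 = 11.024 m, so the well at 14.7 m is 3.676 m downgradient of the peak.
√(4πDt) = 5.701 m, giving peak height M/(n_e·A·√(4πDt)) = 54.7/(0.25 × 270 × 5.701) = 0.1421 kg/m³.
(x−vt)²/(4Dt) = (3.676)²/(4 × 0.0122 × 212) = 1.306; exp(−1.306) = 0.2709.
C = 0.1421 × 0.2709 = 0.0385 kg/m³.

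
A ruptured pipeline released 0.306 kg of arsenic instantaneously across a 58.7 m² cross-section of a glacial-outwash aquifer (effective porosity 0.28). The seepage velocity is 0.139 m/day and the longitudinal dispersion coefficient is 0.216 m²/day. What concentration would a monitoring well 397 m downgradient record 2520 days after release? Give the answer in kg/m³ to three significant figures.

8.26e-05 kg/m³

For an instantaneous plane source, C(x,t) = M/(n_e·A·√(4πDt)) · exp(−(x−vt)²/(4Dt)), with n_e·A the pore (flow) area.
Plume center vt = 0.139 × 2520 = 350.28 m, so the well at 397 m is 46.72 m downgradient of the peak.
√(4πDt) = 82.71 m, giving peak height M/(n_e·A·√(4πDt)) = 0.306/(0.28 × 58.7 × 82.71) = 0.0002251 kg/m³.
(x−vt)²/(4Dt) = (46.72)²/(4 × 0.216 × 2520) = 1.003; exp(−1.003) = 0.3668.
C = 0.0002251 × 0.3668 = 8.26e-05 kg/m³.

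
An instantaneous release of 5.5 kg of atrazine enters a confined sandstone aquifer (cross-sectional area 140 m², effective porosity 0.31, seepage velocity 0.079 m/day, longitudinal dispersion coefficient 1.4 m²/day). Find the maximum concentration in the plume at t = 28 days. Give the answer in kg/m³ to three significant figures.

0.00571 kg/m³

The peak of an instantaneous 1D plume sits at x = vt; there the Gaussian factor is 1 and C_max = M/(n_e·A·√(4πDt)), where n_e·A is the pore area the mass is dissolved in.
√(4πDt) = √(4π × 1.4 × 28) = 22.19 m, so C_max = 5.5/(0.31 × 140 × 22.19) = 0.00571 kg/m³.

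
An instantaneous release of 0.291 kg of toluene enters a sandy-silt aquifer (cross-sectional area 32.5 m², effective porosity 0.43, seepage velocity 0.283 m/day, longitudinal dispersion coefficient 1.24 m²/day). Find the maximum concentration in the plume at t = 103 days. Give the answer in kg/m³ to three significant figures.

The peak of an instantaneous 1D plume sits at x = vt; there the Gaussian factor is 1 and C_max = M/(n_e·A·√(4πDt)), where n_e·A is the pore area the mass is dissolved in.
√(4πDt) = √(4π × 1.24 × 103) = 40.06 m, so C_max = 0.291/(0.43 × 32.5 × 40.06) = 0.000520 kg/m³.

0.000520 kg/m³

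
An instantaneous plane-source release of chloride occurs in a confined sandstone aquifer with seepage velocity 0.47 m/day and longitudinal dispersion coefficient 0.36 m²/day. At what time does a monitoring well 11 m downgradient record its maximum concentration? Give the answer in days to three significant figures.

For the 1D instantaneous-source solution, setting ∂C/∂t = 0 at fixed x gives v²t² + 2Dt − x² = 0, so t = (√(D² + v²x²) − D)/v².
√(D² + v²x²) = √(0.36² + 0.47² × 11²) = 5.183; v² = 0.2209.
t = (5.183 − 0.36)/0.2209 = 21.8 days (vs. the pure-advection estimate x/v = 23.4 d).

21.8 days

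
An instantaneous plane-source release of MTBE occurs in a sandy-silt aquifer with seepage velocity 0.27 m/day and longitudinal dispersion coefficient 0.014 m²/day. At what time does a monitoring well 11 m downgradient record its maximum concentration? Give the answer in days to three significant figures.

For the 1D instantaneous-source solution, setting ∂C/∂t = 0 at fixed x gives v²t² + 2Dt − x² = 0, so t = (√(D² + v²x²) − D)/v².
√(D² + v²x²) = √(0.014² + 0.27² × 11²) = 2.970; v² = 0.0729.
t = (2.970 − 0.014)/0.0729 = 40.5 days (vs. the pure-advection estimate x/v = 40.7 d).

40.5 days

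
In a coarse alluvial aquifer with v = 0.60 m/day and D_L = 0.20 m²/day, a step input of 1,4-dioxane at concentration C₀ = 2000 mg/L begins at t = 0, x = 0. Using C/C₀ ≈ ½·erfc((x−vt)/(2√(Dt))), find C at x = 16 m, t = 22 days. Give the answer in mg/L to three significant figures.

For a continuous step input, C/C₀ ≈ ½·erfc((x−vt)/(2√(Dt))).
vt = 0.60 × 22 = 13.2 m and 2√(Dt) = 2√(0.20 × 22) = 4.195 m.
Argument (x−vt)/(2√(Dt)) = (16 − 13.2)/4.195 = 0.6675; ½·erfc(0.6675) = 0.1726.
C = 2000 × 0.1726 = 345 mg/L.

345 mg/L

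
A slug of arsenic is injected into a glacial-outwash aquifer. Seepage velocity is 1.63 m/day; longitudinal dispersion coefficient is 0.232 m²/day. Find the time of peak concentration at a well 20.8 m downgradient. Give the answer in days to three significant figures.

12.7 days

For the 1D instantaneous-source solution, setting ∂C/∂t = 0 at fixed x gives v²t² + 2Dt − x² = 0, so t = (√(D² + v²x²) − D)/v².
√(D² + v²x²) = √(0.232² + 1.63² × 20.8²) = 33.90; v² = 2.6569.
t = (33.90 − 0.232)/2.6569 = 12.7 days (vs. the pure-advection estimate x/v = 12.8 d).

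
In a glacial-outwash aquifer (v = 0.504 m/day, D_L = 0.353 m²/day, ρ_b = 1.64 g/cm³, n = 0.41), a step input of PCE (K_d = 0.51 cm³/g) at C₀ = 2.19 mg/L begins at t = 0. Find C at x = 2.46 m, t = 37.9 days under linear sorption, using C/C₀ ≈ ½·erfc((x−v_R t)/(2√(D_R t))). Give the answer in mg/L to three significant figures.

1.97 mg/L

Retardation factor R = 1 + ρ_b·K_d/n = 1 + 1.64 × 0.51/0.41 = 3.040.
Sorption retards both mechanisms: v_R = v/R = 0.1658 m/day, D_R = D/R = 0.1161 m²/day.
v_R·t = 0.1658 × 37.9 = 6.28382 m; 2√(D_R t) = 4.195 m; argument = (2.46 − 6.28382)/4.195 = -0.9115.
C = C₀ × ½·erfc(-0.9115) = 2.19 × 0.9013 = 1.97 mg/L.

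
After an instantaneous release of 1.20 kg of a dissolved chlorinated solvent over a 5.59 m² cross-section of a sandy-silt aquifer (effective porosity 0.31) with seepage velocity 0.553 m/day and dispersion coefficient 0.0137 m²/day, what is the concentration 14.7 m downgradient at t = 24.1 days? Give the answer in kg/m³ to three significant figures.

0.0816 kg/m³

For an instantaneous plane source, C(x,t) = M/(n_e·A·√(4πDt)) · exp(−(x−vt)²/(4Dt)), with n_e·A the pore (flow) area.
Plume center vt = 0.553 × 24.1 = 13.3273 m, so the well at 14.7 m is 1.3727 m downgradient of the peak.
√(4πDt) = 2.037 m, giving peak height M/(n_e·A·√(4πDt)) = 1.20/(0.31 × 5.59 × 2.037) = 0.3400 kg/m³.
(x−vt)²/(4Dt) = (1.3727)²/(4 × 0.0137 × 24.1) = 1.427; exp(−1.427) = 0.2400.
C = 0.3400 × 0.2400 = 0.0816 kg/m³.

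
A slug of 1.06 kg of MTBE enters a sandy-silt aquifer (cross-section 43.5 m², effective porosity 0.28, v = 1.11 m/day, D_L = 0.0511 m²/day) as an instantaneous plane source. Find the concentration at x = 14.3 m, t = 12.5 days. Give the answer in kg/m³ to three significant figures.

0.0286 kg/m³

For an instantaneous plane source, C(x,t) = M/(n_e·A·√(4πDt)) · exp(−(x−vt)²/(4Dt)), with n_e·A the pore (flow) area.
Plume center vt = 1.11 × 12.5 = 13.875 m, so the well at 14.3 m is 0.425 m downgradient of the peak.
√(4πDt) = 2.833 m, giving peak height M/(n_e·A·√(4πDt)) = 1.06/(0.28 × 43.5 × 2.833) = 0.03072 kg/m³.
(x−vt)²/(4Dt) = (0.425)²/(4 × 0.0511 × 12.5) = 0.07069; exp(−0.07069) = 0.9318.
C = 0.03072 × 0.9318 = 0.0286 kg/m³.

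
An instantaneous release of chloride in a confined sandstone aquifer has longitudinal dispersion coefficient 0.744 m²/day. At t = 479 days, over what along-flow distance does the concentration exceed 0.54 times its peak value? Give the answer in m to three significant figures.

The plume is Gaussian with σ = √(2Dt) = √(2 × 0.744 × 479) = 26.70 m.
C/C_peak = exp(−Δx²/(2σ²)) = 0.54 ⇒ Δx = σ·√(−2 ln 0.54) = 26.70 × 1.110 = 29.64 m.
Width = 2Δx = 59.3 m.

59.3 m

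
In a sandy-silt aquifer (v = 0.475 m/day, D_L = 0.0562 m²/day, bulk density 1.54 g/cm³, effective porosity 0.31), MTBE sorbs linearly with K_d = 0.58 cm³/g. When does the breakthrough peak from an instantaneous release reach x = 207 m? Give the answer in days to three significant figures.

1690 days

Retardation factor R = 1 + ρ_b·K_d/n = 1 + 1.54 × 0.58/0.31 = 3.881.
Sorption retards both mechanisms: v_R = v/R = 0.1224 m/day, D_R = D/R = 0.01448 m²/day.
Peak time from v_R²t² + 2D_R t − x² = 0: t = (√(D_R² + v_R²x²) − D_R)/v_R².
√(D_R² + v_R²x²) = √(0.01448² + 0.1224² × 207²) = 25.34; v_R² = 0.01498.
t = (25.34 − 0.01448)/0.01498 = 1690 days.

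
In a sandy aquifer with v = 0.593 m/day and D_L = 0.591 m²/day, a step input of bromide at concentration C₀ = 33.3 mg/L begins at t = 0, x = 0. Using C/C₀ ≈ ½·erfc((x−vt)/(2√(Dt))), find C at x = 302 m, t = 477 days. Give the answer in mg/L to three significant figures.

7.00 mg/L

For a continuous step input, C/C₀ ≈ ½·erfc((x−vt)/(2√(Dt))).
vt = 0.593 × 477 = 282.861 m and 2√(Dt) = 2√(0.591 × 477) = 33.58 m.
Argument (x−vt)/(2√(Dt)) = (302 − 282.861)/33.58 = 0.5700; ½·erfc(0.5700) = 0.2101.
C = 33.3 × 0.2101 = 7.00 mg/L.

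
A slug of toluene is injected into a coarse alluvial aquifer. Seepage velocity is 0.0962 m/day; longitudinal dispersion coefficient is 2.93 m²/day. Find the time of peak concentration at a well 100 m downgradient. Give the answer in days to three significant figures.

770 days

For the 1D instantaneous-source solution, setting ∂C/∂t = 0 at fixed x gives v²t² + 2Dt − x² = 0, so t = (√(D² + v²x²) − D)/v².
√(D² + v²x²) = √(2.93² + 0.0962² × 100²) = 10.06; v² = 0.00925444.
t = (10.06 − 2.93)/0.00925444 = 770 days (vs. the pure-advection estimate x/v = 1040 d).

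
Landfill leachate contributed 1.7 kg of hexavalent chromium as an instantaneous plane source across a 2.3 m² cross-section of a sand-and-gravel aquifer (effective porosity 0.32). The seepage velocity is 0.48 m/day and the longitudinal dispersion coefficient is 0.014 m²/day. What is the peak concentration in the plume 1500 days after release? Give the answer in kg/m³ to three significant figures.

The peak of an instantaneous 1D plume sits at x = vt; there the Gaussian factor is 1 and C_max = M/(n_e·A·√(4πDt)), where n_e·A is the pore area the mass is dissolved in.
√(4πDt) = √(4π × 0.014 × 1500) = 16.24 m, so C_max = 1.7/(0.32 × 2.3 × 16.24) = 0.142 kg/m³.

0.142 kg/m³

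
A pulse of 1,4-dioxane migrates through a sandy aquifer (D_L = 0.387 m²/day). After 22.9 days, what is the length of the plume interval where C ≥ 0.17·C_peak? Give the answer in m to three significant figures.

The plume is Gaussian with σ = √(2Dt) = √(2 × 0.387 × 22.9) = 4.210 m.
C/C_peak = exp(−Δx²/(2σ²)) = 0.17 ⇒ Δx = σ·√(−2 ln 0.17) = 4.210 × 1.883 = 7.927 m.
Width = 2Δx = 15.9 m.

15.9 m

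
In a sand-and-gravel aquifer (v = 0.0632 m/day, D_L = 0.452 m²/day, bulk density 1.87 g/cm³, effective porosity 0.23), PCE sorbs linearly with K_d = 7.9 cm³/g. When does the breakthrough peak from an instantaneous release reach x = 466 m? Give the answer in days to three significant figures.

474000 days

Retardation factor R = 1 + ρ_b·K_d/n = 1 + 1.87 × 7.9/0.23 = 65.23.
Sorption retards both mechanisms: v_R = v/R = 0.0009689 m/day, D_R = D/R = 0.006929 m²/day.
Peak time from v_R²t² + 2D_R t − x² = 0: t = (√(D_R² + v_R²x²) − D_R)/v_R².
√(D_R² + v_R²x²) = √(0.006929² + 0.0009689² × 466²) = 0.4516; v_R² = 9.388e-07.
t = (0.4516 − 0.006929)/9.388e-07 = 474000 days.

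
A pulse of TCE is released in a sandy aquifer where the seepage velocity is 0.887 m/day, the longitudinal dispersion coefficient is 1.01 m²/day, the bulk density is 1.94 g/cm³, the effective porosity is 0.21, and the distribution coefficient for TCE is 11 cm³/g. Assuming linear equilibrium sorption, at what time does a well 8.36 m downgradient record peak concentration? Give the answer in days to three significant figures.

Retardation factor R = 1 + ρ_b·K_d/n = 1 + 1.94 × 11/0.21 = 102.6.
Sorption retards both mechanisms: v_R = v/R = 0.008645 m/day, D_R = D/R = 0.009844 m²/day.
Peak time from v_R²t² + 2D_R t − x² = 0: t = (√(D_R² + v_R²x²) − D_R)/v_R².
√(D_R² + v_R²x²) = √(0.009844² + 0.008645² × 8.36²) = 0.07294; v_R² = 7.474e-05.
t = (0.07294 − 0.009844)/7.474e-05 = 844 days.

844 days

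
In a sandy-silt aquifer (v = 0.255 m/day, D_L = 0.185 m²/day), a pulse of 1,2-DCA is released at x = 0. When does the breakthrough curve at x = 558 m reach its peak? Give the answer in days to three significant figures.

2190 days

For the 1D instantaneous-source solution, setting ∂C/∂t = 0 at fixed x gives v²t² + 2Dt − x² = 0, so t = (√(D² + v²x²) − D)/v².
√(D² + v²x²) = √(0.185² + 0.255² × 558²) = 142.3; v² = 0.065025.
t = (142.3 − 0.185)/0.065025 = 2190 days (vs. the pure-advection estimate x/v = 2190 d).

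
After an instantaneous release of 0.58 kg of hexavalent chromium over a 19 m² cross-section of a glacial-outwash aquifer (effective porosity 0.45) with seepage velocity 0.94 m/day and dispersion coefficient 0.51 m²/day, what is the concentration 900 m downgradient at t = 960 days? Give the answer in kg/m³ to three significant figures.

For an instantaneous plane source, C(x,t) = M/(n_e·A·√(4πDt)) · exp(−(x−vt)²/(4Dt)), with n_e·A the pore (flow) area.
Plume center vt = 0.94 × 960 = 902.4 m, so the well at 900 m is 2.4 m upgradient of the peak.
√(4πDt) = 78.44 m, giving peak height M/(n_e·A·√(4πDt)) = 0.58/(0.45 × 19 × 78.44) = 0.0008648 kg/m³.
(x−vt)²/(4Dt) = (-2.4)²/(4 × 0.51 × 960) = 0.002941; exp(−0.002941) = 0.9971.
C = 0.0008648 × 0.9971 = 0.000862 kg/m³.

0.000862 kg/m³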